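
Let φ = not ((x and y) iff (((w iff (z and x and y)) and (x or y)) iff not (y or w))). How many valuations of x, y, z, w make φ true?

x | y | z | w || (x and y) | (z and x and y) | (w iff (z and x and y)) | (x or y) | (y or w) | not (y or w) | φ
T | T | T | T ||     T     |        T        |            T            |    T     |    T     |      F       | T
T | T | T | F ||     T     |        T        |            F            |    T     |    T     |      F       | F
T | T | F | T ||     T     |        F        |            F            |    T     |    T     |      F       | F
T | T | F | F ||     T     |        F        |            T            |    T     |    T     |      F       | T
T | F | T | T ||     F     |        F        |            F            |    T     |    T     |      F       | T
T | F | T | F ||     F     |        F        |            T            |    T     |    F     |      T       | T
T | F | F | T ||     F     |        F        |            F            |    T     |    T     |      F       | T
T | F | F | F ||     F     |        F        |            T            |    T     |    F     |      T       | T
F | T | T | T ||     F     |        F        |            F            |    T     |    T     |      F       | T
F | T | T | F ||     F     |        F        |            T            |    T     |    T     |      F       | F
F | T | F | T ||     F     |        F        |            F            |    T     |    T     |      F       | T
F | T | F | F ||     F     |        F        |            T            |    T     |    T     |      F       | F
F | F | T | T ||     F     |        F        |            F            |    F     |    T     |      F       | T
F | F | T | F ||     F     |        F        |            T            |    F     |    F     |      T       | F
F | F | F | T ||     F     |        F        |            F            |    F     |    T     |      F       | T
F | F | F | F ||     F     |        F        |            T            |    F     |    F     |      T       | F
The formula is true on 10 of the 16 rows.

10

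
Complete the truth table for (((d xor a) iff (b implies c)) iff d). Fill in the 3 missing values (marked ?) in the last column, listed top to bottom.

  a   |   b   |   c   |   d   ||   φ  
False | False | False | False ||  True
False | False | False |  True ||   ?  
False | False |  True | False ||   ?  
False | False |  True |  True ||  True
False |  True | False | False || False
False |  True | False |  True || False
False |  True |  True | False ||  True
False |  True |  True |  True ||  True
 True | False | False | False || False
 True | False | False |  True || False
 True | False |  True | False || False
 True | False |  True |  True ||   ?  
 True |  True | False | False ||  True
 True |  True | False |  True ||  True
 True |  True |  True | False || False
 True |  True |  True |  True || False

Row a=False, b=False, c=False, d=True: ((d xor a) iff (b implies c)) = True, so the formula = True.
Row a=False, b=False, c=True, d=False: ((d xor a) iff (b implies c)) = False, so the formula = True.
Row a=True, b=False, c=True, d=True: ((d xor a) iff (b implies c)) = False, so the formula = False.

True, True, False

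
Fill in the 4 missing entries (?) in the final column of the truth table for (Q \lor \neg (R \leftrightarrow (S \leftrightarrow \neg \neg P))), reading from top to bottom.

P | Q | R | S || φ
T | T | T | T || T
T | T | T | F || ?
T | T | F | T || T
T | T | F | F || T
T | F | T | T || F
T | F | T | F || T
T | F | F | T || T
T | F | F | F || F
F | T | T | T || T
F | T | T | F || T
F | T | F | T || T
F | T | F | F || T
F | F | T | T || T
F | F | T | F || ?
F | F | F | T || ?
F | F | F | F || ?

T, F, F, T

Row P=T, Q=T, R=T, S=F: \neg (R \leftrightarrow (S \leftrightarrow \neg \neg P)) = T, so the formula = T.
Row P=F, Q=F, R=T, S=F: \neg (R \leftrightarrow (S \leftrightarrow \neg \neg P)) = F, so the formula = F.
Row P=F, Q=F, R=F, S=T: \neg (R \leftrightarrow (S \leftrightarrow \neg \neg P)) = F, so the formula = F.
Row P=F, Q=F, R=F, S=F: \neg (R \leftrightarrow (S \leftrightarrow \neg \neg P)) = T, so the formula = T.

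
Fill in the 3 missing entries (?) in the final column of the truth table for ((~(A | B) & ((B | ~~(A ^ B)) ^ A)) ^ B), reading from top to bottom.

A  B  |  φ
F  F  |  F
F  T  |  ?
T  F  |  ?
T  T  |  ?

Row A=F, B=T: (~(A | B) & ((B | ~~(A ^ B)) ^ A)) = F, so the formula = T.
Row A=T, B=F: (~(A | B) & ((B | ~~(A ^ B)) ^ A)) = F, so the formula = F.
Row A=T, B=T: (~(A | B) & ((B | ~~(A ^ B)) ^ A)) = F, so the formula = T.

T, F, T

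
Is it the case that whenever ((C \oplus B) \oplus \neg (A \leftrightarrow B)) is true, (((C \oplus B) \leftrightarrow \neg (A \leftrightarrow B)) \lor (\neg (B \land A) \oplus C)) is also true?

no

  A      B      C    |    φ      ψ  
 True   True   True  |  False   True
 True   True  False  |   True  False
 True  False   True  |  False   True
 True  False  False  |   True   True
False   True   True  |   True  False
False   True  False  |  False   True
False  False   True  |   True  False
False  False  False  |  False   True
At A=True, B=True, C=False we have φ true but ψ false, so φ does not entail ψ.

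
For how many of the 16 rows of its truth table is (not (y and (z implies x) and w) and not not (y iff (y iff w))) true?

5

x | y | z | w || (z implies x) | (y and (z implies x) and w) | (y iff w) | (y iff (y iff w)) | not (y iff (y iff w)) | not not (y iff (y iff w)) | φ
0 | 0 | 0 | 0 ||       1       |              0              |     1     |         0         |           1           |             0             | 0
0 | 0 | 0 | 1 ||       1       |              0              |     0     |         1         |           0           |             1             | 1
0 | 0 | 1 | 0 ||       0       |              0              |     1     |         0         |           1           |             0             | 0
0 | 0 | 1 | 1 ||       0       |              0              |     0     |         1         |           0           |             1             | 1
0 | 1 | 0 | 0 ||       1       |              0              |     0     |         0         |           1           |             0             | 0
0 | 1 | 0 | 1 ||       1       |              1              |     1     |         1         |           0           |             1             | 0
0 | 1 | 1 | 0 ||       0       |              0              |     0     |         0         |           1           |             0             | 0
0 | 1 | 1 | 1 ||       0       |              0              |     1     |         1         |           0           |             1             | 1
1 | 0 | 0 | 0 ||       1       |              0              |     1     |         0         |           1           |             0             | 0
1 | 0 | 0 | 1 ||       1       |              0              |     0     |         1         |           0           |             1             | 1
1 | 0 | 1 | 0 ||       1       |              0              |     1     |         0         |           1           |             0             | 0
1 | 0 | 1 | 1 ||       1       |              0              |     0     |         1         |           0           |             1             | 1
1 | 1 | 0 | 0 ||       1       |              0              |     0     |         0         |           1           |             0             | 0
1 | 1 | 0 | 1 ||       1       |              1              |     1     |         1         |           0           |             1             | 0
1 | 1 | 1 | 0 ||       1       |              0              |     0     |         0         |           1           |             0             | 0
1 | 1 | 1 | 1 ||       1       |              1              |     1     |         1         |           0           |             1             | 0
The formula is true on 5 of the 16 rows.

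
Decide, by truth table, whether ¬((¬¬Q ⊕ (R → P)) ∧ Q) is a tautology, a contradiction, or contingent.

contingent

P | Q | R | ¬Q | ¬¬Q | (R → P) | (¬¬Q ⊕ (R → P)) | ((¬¬Q ⊕ (R → P)) ∧ Q) | ¬((¬¬Q ⊕ (R → P)) ∧ Q)
- | - | - | -- | --- | ------- | --------------- | --------------------- | ----------------------
1 | 1 | 1 | 0  |  1  |    1    |        0        |           0           |           1           
1 | 1 | 0 | 0  |  1  |    1    |        0        |           0           |           1           
1 | 0 | 1 | 1  |  0  |    1    |        1        |           0           |           1           
1 | 0 | 0 | 1  |  0  |    1    |        1        |           0           |           1           
0 | 1 | 1 | 0  |  1  |    0    |        1        |           1           |           0           
0 | 1 | 0 | 0  |  1  |    1    |        0        |           0           |           1           
0 | 0 | 1 | 1  |  0  |    0    |        0        |           0           |           1           
0 | 0 | 0 | 1  |  0  |    1    |        1        |           0           |           1           
7 of 8 rows are 1, so the formula is contingent.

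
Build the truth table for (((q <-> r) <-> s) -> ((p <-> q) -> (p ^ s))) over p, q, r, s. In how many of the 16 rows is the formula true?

14

p | q | r | s | φ
- | - | - | - | -
T | T | T | T | F
T | T | T | F | T
T | T | F | T | T
T | T | F | F | T
T | F | T | T | T
T | F | T | F | T
T | F | F | T | T
T | F | F | F | T
F | T | T | T | T
F | T | T | F | T
F | T | F | T | T
F | T | F | F | T
F | F | T | T | T
F | F | T | F | F
F | F | F | T | T
F | F | F | F | T
The formula is true on 14 of the 16 rows.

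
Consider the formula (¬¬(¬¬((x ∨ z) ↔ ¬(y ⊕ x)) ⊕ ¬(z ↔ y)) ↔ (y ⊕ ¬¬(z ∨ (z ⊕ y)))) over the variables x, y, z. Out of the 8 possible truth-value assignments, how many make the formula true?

6

x | y | z | (x ∨ z) | (y ⊕ x) | ¬(y ⊕ x) | ((x ∨ z) ↔ ¬(y ⊕ x)) | ¬((x ∨ z) ↔ ¬(y ⊕ x)) | ¬¬((x ∨ z) ↔ ¬(y ⊕ x)) | (z ↔ y) | ¬(z ↔ y) | (z ⊕ y) | (z ∨ (z ⊕ y)) | ¬(z ∨ (z ⊕ y)) | ¬¬(z ∨ (z ⊕ y)) | (y ⊕ ¬¬(z ∨ (z ⊕ y))) | φ
- | - | - | ------- | ------- | -------- | -------------------- | --------------------- | ---------------------- | ------- | -------- | ------- | ------------- | -------------- | --------------- | --------------------- | -
T | T | T |    T    |    F    |    T     |          T           |           F           |           T            |    T    |    F     |    F    |       T       |       F        |        T        |           F           | F
T | T | F |    T    |    F    |    T     |          T           |           F           |           T            |    F    |    T     |    T    |       T       |       F        |        T        |           F           | T
T | F | T |    T    |    T    |    F     |          F           |           T           |           F            |    F    |    T     |    T    |       T       |       F        |        T        |           T           | T
T | F | F |    T    |    T    |    F     |          F           |           T           |           F            |    T    |    F     |    F    |       F       |       T        |        F        |           F           | T
F | T | T |    T    |    T    |    F     |          F           |           T           |           F            |    T    |    F     |    F    |       T       |       F        |        T        |           F           | T
F | T | F |    F    |    T    |    F     |          T           |           F           |           T            |    F    |    T     |    T    |       T       |       F        |        T        |           F           | T
F | F | T |    T    |    F    |    T     |          T           |           F           |           T            |    F    |    T     |    T    |       T       |       F        |        T        |           T           | F
F | F | F |    F    |    F    |    T     |          F           |           T           |           F            |    T    |    F     |    F    |       F       |       T        |        F        |           F           | T
The formula is true on 6 of the 8 rows.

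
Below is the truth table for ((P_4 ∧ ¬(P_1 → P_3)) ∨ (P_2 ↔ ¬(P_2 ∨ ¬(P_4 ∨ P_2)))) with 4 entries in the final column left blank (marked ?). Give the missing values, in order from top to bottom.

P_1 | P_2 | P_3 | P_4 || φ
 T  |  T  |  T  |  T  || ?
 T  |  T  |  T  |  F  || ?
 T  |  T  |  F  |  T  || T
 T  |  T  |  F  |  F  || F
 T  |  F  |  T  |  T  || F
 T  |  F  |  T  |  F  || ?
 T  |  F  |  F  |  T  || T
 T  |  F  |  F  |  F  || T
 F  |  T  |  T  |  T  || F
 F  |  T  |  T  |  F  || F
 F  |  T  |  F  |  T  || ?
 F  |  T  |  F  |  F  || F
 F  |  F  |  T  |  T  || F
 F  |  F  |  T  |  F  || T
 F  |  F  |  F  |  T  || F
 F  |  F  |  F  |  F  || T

F, F, T, F

Row P_1=T, P_2=T, P_3=T, P_4=T: (P_4 ∧ ¬(P_1 → P_3)) = F, (P_2 ↔ ¬(P_2 ∨ ¬(P_4 ∨ P_2))) = F, so the formula = F.
Row P_1=T, P_2=T, P_3=T, P_4=F: (P_4 ∧ ¬(P_1 → P_3)) = F, (P_2 ↔ ¬(P_2 ∨ ¬(P_4 ∨ P_2))) = F, so the formula = F.
Row P_1=T, P_2=F, P_3=T, P_4=F: (P_4 ∧ ¬(P_1 → P_3)) = F, (P_2 ↔ ¬(P_2 ∨ ¬(P_4 ∨ P_2))) = T, so the formula = T.
Row P_1=F, P_2=T, P_3=F, P_4=T: (P_4 ∧ ¬(P_1 → P_3)) = F, (P_2 ↔ ¬(P_2 ∨ ¬(P_4 ∨ P_2))) = F, so the formula = F.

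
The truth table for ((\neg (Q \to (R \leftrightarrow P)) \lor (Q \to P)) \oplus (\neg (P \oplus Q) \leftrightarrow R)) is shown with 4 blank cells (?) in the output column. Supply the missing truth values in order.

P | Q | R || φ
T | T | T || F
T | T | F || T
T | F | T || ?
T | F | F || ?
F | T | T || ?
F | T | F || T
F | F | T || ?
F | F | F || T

Row P=T, Q=F, R=T: (\neg (Q \to (R \leftrightarrow P)) \lor (Q \to P)) = T, (\neg (P \oplus Q) \leftrightarrow R) = F, so the formula = T.
Row P=T, Q=F, R=F: (\neg (Q \to (R \leftrightarrow P)) \lor (Q \to P)) = T, (\neg (P \oplus Q) \leftrightarrow R) = T, so the formula = F.
Row P=F, Q=T, R=T: (\neg (Q \to (R \leftrightarrow P)) \lor (Q \to P)) = T, (\neg (P \oplus Q) \leftrightarrow R) = F, so the formula = T.
Row P=F, Q=F, R=T: (\neg (Q \to (R \leftrightarrow P)) \lor (Q \to P)) = T, (\neg (P \oplus Q) \leftrightarrow R) = T, so the formula = F.

T, F, T, F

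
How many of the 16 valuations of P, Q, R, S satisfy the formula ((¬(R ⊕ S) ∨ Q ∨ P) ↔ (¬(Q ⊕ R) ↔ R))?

P | Q | R | S | (R ⊕ S) | ¬(R ⊕ S) | (¬(R ⊕ S) ∨ Q ∨ P) | (Q ⊕ R) | ¬(Q ⊕ R) | (¬(Q ⊕ R) ↔ R) | φ
- | - | - | - | ------- | -------- | ------------------ | ------- | -------- | -------------- | -
T | T | T | T |    F    |    T     |         T          |    F    |    T     |       T        | T
T | T | T | F |    T    |    F     |         T          |    F    |    T     |       T        | T
T | T | F | T |    T    |    F     |         T          |    T    |    F     |       T        | T
T | T | F | F |    F    |    T     |         T          |    T    |    F     |       T        | T
T | F | T | T |    F    |    T     |         T          |    T    |    F     |       F        | F
T | F | T | F |    T    |    F     |         T          |    T    |    F     |       F        | F
T | F | F | T |    T    |    F     |         T          |    F    |    T     |       F        | F
T | F | F | F |    F    |    T     |         T          |    F    |    T     |       F        | F
F | T | T | T |    F    |    T     |         T          |    F    |    T     |       T        | T
F | T | T | F |    T    |    F     |         T          |    F    |    T     |       T        | T
F | T | F | T |    T    |    F     |         T          |    T    |    F     |       T        | T
F | T | F | F |    F    |    T     |         T          |    T    |    F     |       T        | T
F | F | T | T |    F    |    T     |         T          |    T    |    F     |       F        | F
F | F | T | F |    T    |    F     |         F          |    T    |    F     |       F        | T
F | F | F | T |    T    |    F     |         F          |    F    |    T     |       F        | T
F | F | F | F |    F    |    T     |         T          |    F    |    T     |       F        | F
The formula is true on 10 of the 16 rows.

10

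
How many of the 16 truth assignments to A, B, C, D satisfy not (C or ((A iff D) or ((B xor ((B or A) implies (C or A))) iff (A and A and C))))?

A | B | C | D | φ
- | - | - | - | -
T | T | T | T | F
T | T | T | F | F
T | T | F | T | F
T | T | F | F | F
T | F | T | T | F
T | F | T | F | F
T | F | F | T | F
T | F | F | F | T
F | T | T | T | F
F | T | T | F | F
F | T | F | T | T
F | T | F | F | F
F | F | T | T | F
F | F | T | F | F
F | F | F | T | T
F | F | F | F | F
The formula is true on 3 of the 16 rows.

3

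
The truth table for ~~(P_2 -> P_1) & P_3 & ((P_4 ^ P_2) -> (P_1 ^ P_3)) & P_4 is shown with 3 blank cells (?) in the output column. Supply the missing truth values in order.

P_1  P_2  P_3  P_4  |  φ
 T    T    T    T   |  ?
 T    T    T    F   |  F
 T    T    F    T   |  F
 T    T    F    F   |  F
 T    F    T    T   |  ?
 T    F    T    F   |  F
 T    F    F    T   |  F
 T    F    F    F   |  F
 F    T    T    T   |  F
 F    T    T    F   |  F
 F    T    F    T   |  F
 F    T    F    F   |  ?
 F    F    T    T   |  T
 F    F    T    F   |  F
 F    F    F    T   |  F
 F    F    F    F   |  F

Row P_1=T, P_2=T, P_3=T, P_4=T: ~~(P_2 -> P_1) = T, (P_3 & ((P_4 ^ P_2) -> (P_1 ^ P_3))) = T, so the formula = T.
Row P_1=T, P_2=F, P_3=T, P_4=T: ~~(P_2 -> P_1) = T, (P_3 & ((P_4 ^ P_2) -> (P_1 ^ P_3))) = F, so the formula = F.
Row P_1=F, P_2=T, P_3=F, P_4=F: ~~(P_2 -> P_1) = F, (P_3 & ((P_4 ^ P_2) -> (P_1 ^ P_3))) = F, so the formula = F.

T, F, F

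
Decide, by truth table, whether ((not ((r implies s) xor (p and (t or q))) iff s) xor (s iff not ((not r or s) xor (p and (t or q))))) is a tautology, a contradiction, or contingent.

p | q | r | s | t | φ
- | - | - | - | - | -
F | F | F | F | F | F
F | F | F | F | T | F
F | F | F | T | F | F
F | F | F | T | T | F
F | F | T | F | F | F
F | F | T | F | T | F
F | F | T | T | F | F
F | F | T | T | T | F
F | T | F | F | F | F
F | T | F | F | T | F
F | T | F | T | F | F
F | T | F | T | T | F
F | T | T | F | F | F
F | T | T | F | T | F
F | T | T | T | F | F
F | T | T | T | T | F
T | F | F | F | F | F
T | F | F | F | T | F
T | F | F | T | F | F
T | F | F | T | T | F
T | F | T | F | F | F
T | F | T | F | T | F
T | F | T | T | F | F
T | F | T | T | T | F
T | T | F | F | F | F
T | T | F | F | T | F
T | T | F | T | F | F
T | T | F | T | T | F
T | T | T | F | F | F
T | T | T | F | T | F
T | T | T | T | F | F
T | T | T | T | T | F
Every row is F, so the formula is a contradiction.

contradiction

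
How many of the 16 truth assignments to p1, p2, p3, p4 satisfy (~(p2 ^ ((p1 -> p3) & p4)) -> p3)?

12

  p1  |   p2  |   p3  |   p4  | (p1 -> p3) | ((p1 -> p3) & p4) | (p2 ^ ((p1 -> p3) & p4)) | ~(p2 ^ ((p1 -> p3) & p4)) |   φ  
----- | ----- | ----- | ----- | ---------- | ----------------- | ------------------------ | ------------------------- | -----
 True |  True |  True |  True |    True    |        True       |          False           |            True           |  True
 True |  True |  True | False |    True    |       False       |           True           |           False           |  True
 True |  True | False |  True |   False    |       False       |           True           |           False           |  True
 True |  True | False | False |   False    |       False       |           True           |           False           |  True
 True | False |  True |  True |    True    |        True       |           True           |           False           |  True
 True | False |  True | False |    True    |       False       |          False           |            True           |  True
 True | False | False |  True |   False    |       False       |          False           |            True           | False
 True | False | False | False |   False    |       False       |          False           |            True           | False
False |  True |  True |  True |    True    |        True       |          False           |            True           |  True
False |  True |  True | False |    True    |       False       |           True           |           False           |  True
False |  True | False |  True |    True    |        True       |          False           |            True           | False
False |  True | False | False |    True    |       False       |           True           |           False           |  True
False | False |  True |  True |    True    |        True       |           True           |           False           |  True
False | False |  True | False |    True    |       False       |          False           |            True           |  True
False | False | False |  True |    True    |        True       |           True           |           False           |  True
False | False | False | False |    True    |       False       |          False           |            True           | False
The formula is true on 12 of the 16 rows.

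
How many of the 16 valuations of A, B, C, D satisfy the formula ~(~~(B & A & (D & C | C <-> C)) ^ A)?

12

A | B | C | D || φ
T | T | T | T || T
T | T | T | F || T
T | T | F | T || T
T | T | F | F || T
T | F | T | T || F
T | F | T | F || F
T | F | F | T || F
T | F | F | F || F
F | T | T | T || T
F | T | T | F || T
F | T | F | T || T
F | T | F | F || T
F | F | T | T || T
F | F | T | F || T
F | F | F | T || T
F | F | F | F || T
The formula is true on 12 of the 16 rows.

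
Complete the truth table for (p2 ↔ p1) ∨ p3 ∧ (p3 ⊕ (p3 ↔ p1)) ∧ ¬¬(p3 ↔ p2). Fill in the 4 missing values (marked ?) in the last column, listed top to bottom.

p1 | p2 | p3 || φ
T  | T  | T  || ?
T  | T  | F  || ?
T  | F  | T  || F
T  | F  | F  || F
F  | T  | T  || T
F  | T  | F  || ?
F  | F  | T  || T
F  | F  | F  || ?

Row p1=T, p2=T, p3=T: (p2 ↔ p1) = T, (p3 ∧ (p3 ⊕ (p3 ↔ p1)) ∧ ¬¬(p3 ↔ p2)) = F, so the formula = T.
Row p1=T, p2=T, p3=F: (p2 ↔ p1) = T, (p3 ∧ (p3 ⊕ (p3 ↔ p1)) ∧ ¬¬(p3 ↔ p2)) = F, so the formula = T.
Row p1=F, p2=T, p3=F: (p2 ↔ p1) = F, (p3 ∧ (p3 ⊕ (p3 ↔ p1)) ∧ ¬¬(p3 ↔ p2)) = F, so the formula = F.
Row p1=F, p2=F, p3=F: (p2 ↔ p1) = T, (p3 ∧ (p3 ⊕ (p3 ↔ p1)) ∧ ¬¬(p3 ↔ p2)) = F, so the formula = T.

T, T, F, T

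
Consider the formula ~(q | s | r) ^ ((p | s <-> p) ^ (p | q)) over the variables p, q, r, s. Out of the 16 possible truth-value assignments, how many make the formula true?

4

p | q | r | s | φ
- | - | - | - | -
0 | 0 | 0 | 0 | 0
0 | 0 | 0 | 1 | 0
0 | 0 | 1 | 0 | 1
0 | 0 | 1 | 1 | 0
0 | 1 | 0 | 0 | 0
0 | 1 | 0 | 1 | 1
0 | 1 | 1 | 0 | 0
0 | 1 | 1 | 1 | 1
1 | 0 | 0 | 0 | 1
1 | 0 | 0 | 1 | 0
1 | 0 | 1 | 0 | 0
1 | 0 | 1 | 1 | 0
1 | 1 | 0 | 0 | 0
1 | 1 | 0 | 1 | 0
1 | 1 | 1 | 0 | 0
1 | 1 | 1 | 1 | 0
The formula is true on 4 of the 16 rows.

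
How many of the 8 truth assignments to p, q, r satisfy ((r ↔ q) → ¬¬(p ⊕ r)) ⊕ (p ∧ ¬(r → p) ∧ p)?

6

p | q | r || φ
T | T | T || F
T | T | F || T
T | F | T || T
T | F | F || T
F | T | T || T
F | T | F || T
F | F | T || T
F | F | F || F
The formula is true on 6 of the 8 rows.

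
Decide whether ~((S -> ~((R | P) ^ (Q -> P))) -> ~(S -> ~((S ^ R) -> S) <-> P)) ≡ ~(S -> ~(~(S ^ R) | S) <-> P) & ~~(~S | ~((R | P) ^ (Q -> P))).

not equivalent

P | Q | R | S | φ | ψ
- | - | - | - | - | -
1 | 1 | 1 | 1 | 0 | 1
1 | 1 | 1 | 0 | 1 | 0
1 | 1 | 0 | 1 | 0 | 1
1 | 1 | 0 | 0 | 1 | 0
1 | 0 | 1 | 1 | 0 | 1
1 | 0 | 1 | 0 | 1 | 0
1 | 0 | 0 | 1 | 0 | 1
1 | 0 | 0 | 0 | 1 | 0
0 | 1 | 1 | 1 | 0 | 0
0 | 1 | 1 | 0 | 0 | 1
0 | 1 | 0 | 1 | 1 | 0
0 | 1 | 0 | 0 | 0 | 1
0 | 0 | 1 | 1 | 1 | 0
0 | 0 | 1 | 0 | 0 | 1
0 | 0 | 0 | 1 | 0 | 0
0 | 0 | 0 | 0 | 0 | 1
The columns differ at P=1, Q=1, R=1, S=1 (φ=0, ψ=1), so they are not equivalent.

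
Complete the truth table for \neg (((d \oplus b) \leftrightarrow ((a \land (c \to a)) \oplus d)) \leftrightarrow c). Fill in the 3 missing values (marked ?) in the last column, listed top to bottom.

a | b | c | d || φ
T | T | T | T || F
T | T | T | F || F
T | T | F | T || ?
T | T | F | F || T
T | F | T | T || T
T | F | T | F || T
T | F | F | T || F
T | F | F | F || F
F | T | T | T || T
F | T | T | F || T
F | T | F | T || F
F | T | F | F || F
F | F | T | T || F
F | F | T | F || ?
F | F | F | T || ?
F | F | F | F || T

Row a=T, b=T, c=F, d=T: ((d \oplus b) \leftrightarrow ((a \land (c \to a)) \oplus d)) = T, (((d \oplus b) \leftrightarrow ((a \land (c \to a)) \oplus d)) \leftrightarrow c) = F, so the formula = T.
Row a=F, b=F, c=T, d=F: ((d \oplus b) \leftrightarrow ((a \land (c \to a)) \oplus d)) = T, (((d \oplus b) \leftrightarrow ((a \land (c \to a)) \oplus d)) \leftrightarrow c) = T, so the formula = F.
Row a=F, b=F, c=F, d=T: ((d \oplus b) \leftrightarrow ((a \land (c \to a)) \oplus d)) = T, (((d \oplus b) \leftrightarrow ((a \land (c \to a)) \oplus d)) \leftrightarrow c) = F, so the formula = T.

T, F, T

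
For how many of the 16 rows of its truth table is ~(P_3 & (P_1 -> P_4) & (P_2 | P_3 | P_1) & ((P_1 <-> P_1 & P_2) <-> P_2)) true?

P_1  P_2  P_3  P_4     (P_1 -> P_4)  (P_2 | P_3 | P_1)  (P_1 & P_2)  (P_1 <-> (P_1 & P_2))  φ
 F    F    F    F           T                F               F                 T            T
 F    F    F    T           T                F               F                 T            T
 F    F    T    F           T                T               F                 T            T
 F    F    T    T           T                T               F                 T            T
 F    T    F    F           T                T               F                 T            T
 F    T    F    T           T                T               F                 T            T
 F    T    T    F           T                T               F                 T            F
 F    T    T    T           T                T               F                 T            F
 T    F    F    F           F                T               F                 F            T
 T    F    F    T           T                T               F                 F            T
 T    F    T    F           F                T               F                 F            T
 T    F    T    T           T                T               F                 F            F
 T    T    F    F           F                T               T                 T            T
 T    T    F    T           T                T               T                 T            T
 T    T    T    F           F                T               T                 T            T
 T    T    T    T           T                T               T                 T            F
The formula is true on 12 of the 16 rows.

12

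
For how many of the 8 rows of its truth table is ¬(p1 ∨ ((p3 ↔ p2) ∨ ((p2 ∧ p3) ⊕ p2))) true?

p1 | p2 | p3 | (p3 ↔ p2) | (p2 ∧ p3) | ((p2 ∧ p3) ⊕ p2) | φ
-- | -- | -- | --------- | --------- | ---------------- | -
T  | T  | T  |     T     |     T     |        F         | F
T  | T  | F  |     F     |     F     |        T         | F
T  | F  | T  |     F     |     F     |        F         | F
T  | F  | F  |     T     |     F     |        F         | F
F  | T  | T  |     T     |     T     |        F         | F
F  | T  | F  |     F     |     F     |        T         | F
F  | F  | T  |     F     |     F     |        F         | T
F  | F  | F  |     T     |     F     |        F         | F
The formula is true on 1 of the 8 rows.

1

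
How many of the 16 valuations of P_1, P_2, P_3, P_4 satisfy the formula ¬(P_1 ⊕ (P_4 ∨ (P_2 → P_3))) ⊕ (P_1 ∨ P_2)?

4

P_1 | P_2 | P_3 | P_4 | φ
--- | --- | --- | --- | -
 F  |  F  |  F  |  F  | F
 F  |  F  |  F  |  T  | F
 F  |  F  |  T  |  F  | F
 F  |  F  |  T  |  T  | F
 F  |  T  |  F  |  F  | F
 F  |  T  |  F  |  T  | T
 F  |  T  |  T  |  F  | T
 F  |  T  |  T  |  T  | T
 T  |  F  |  F  |  F  | F
 T  |  F  |  F  |  T  | F
 T  |  F  |  T  |  F  | F
 T  |  F  |  T  |  T  | F
 T  |  T  |  F  |  F  | T
 T  |  T  |  F  |  T  | F
 T  |  T  |  T  |  F  | F
 T  |  T  |  T  |  T  | F
The formula is true on 4 of the 16 rows.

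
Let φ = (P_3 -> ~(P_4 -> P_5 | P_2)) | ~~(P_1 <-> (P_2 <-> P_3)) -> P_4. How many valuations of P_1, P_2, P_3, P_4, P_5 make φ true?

P_1  P_2  P_3  P_4  P_5  |  φ
 F    F    F    F    F   |  F
 F    F    F    F    T   |  F
 F    F    F    T    F   |  T
 F    F    F    T    T   |  T
 F    F    T    F    F   |  F
 F    F    T    F    T   |  F
 F    F    T    T    F   |  T
 F    F    T    T    T   |  T
 F    T    F    F    F   |  F
 F    T    F    F    T   |  F
 F    T    F    T    F   |  T
 F    T    F    T    T   |  T
 F    T    T    F    F   |  T
 F    T    T    F    T   |  T
 F    T    T    T    F   |  T
 F    T    T    T    T   |  T
 T    F    F    F    F   |  F
 T    F    F    F    T   |  F
 T    F    F    T    F   |  T
 T    F    F    T    T   |  T
 T    F    T    F    F   |  T
 T    F    T    F    T   |  T
 T    F    T    T    F   |  T
 T    F    T    T    T   |  T
 T    T    F    F    F   |  F
 T    T    F    F    T   |  F
 T    T    F    T    F   |  T
 T    T    F    T    T   |  T
 T    T    T    F    F   |  F
 T    T    T    F    T   |  F
 T    T    T    T    F   |  T
 T    T    T    T    T   |  T
The formula is true on 20 of the 32 rows.

20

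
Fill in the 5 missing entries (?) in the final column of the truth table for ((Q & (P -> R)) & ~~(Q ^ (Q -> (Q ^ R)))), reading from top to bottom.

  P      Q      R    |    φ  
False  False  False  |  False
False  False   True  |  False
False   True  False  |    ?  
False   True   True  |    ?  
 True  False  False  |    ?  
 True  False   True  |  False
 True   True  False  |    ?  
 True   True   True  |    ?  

Row P=False, Q=True, R=False: (Q & (P -> R)) = True, ~~(Q ^ (Q -> (Q ^ R))) = False, so the formula = False.
Row P=False, Q=True, R=True: (Q & (P -> R)) = True, ~~(Q ^ (Q -> (Q ^ R))) = True, so the formula = True.
Row P=True, Q=False, R=False: (Q & (P -> R)) = False, ~~(Q ^ (Q -> (Q ^ R))) = True, so the formula = False.
Row P=True, Q=True, R=False: (Q & (P -> R)) = False, ~~(Q ^ (Q -> (Q ^ R))) = False, so the formula = False.
Row P=True, Q=True, R=True: (Q & (P -> R)) = True, ~~(Q ^ (Q -> (Q ^ R))) = True, so the formula = True.

False, True, False, False, True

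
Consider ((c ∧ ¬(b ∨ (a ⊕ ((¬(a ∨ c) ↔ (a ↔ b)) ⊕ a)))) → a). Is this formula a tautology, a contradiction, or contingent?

  a   |   b   |   c   |   φ  
----- | ----- | ----- | -----
False | False | False |  True
False | False |  True | False
False |  True | False |  True
False |  True |  True |  True
 True | False | False |  True
 True | False |  True |  True
 True |  True | False |  True
 True |  True |  True |  True
7 of 8 rows are True, so the formula is contingent.

contingent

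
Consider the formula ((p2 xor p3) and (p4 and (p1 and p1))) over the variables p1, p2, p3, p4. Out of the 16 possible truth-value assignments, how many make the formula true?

p1 | p2 | p3 | p4 || (p2 xor p3) | (p1 and p1) | (p4 and (p1 and p1)) | φ
1  | 1  | 1  | 1  ||      0      |      1      |          1           | 0
1  | 1  | 1  | 0  ||      0      |      1      |          0           | 0
1  | 1  | 0  | 1  ||      1      |      1      |          1           | 1
1  | 1  | 0  | 0  ||      1      |      1      |          0           | 0
1  | 0  | 1  | 1  ||      1      |      1      |          1           | 1
1  | 0  | 1  | 0  ||      1      |      1      |          0           | 0
1  | 0  | 0  | 1  ||      0      |      1      |          1           | 0
1  | 0  | 0  | 0  ||      0      |      1      |          0           | 0
0  | 1  | 1  | 1  ||      0      |      0      |          0           | 0
0  | 1  | 1  | 0  ||      0      |      0      |          0           | 0
0  | 1  | 0  | 1  ||      1      |      0      |          0           | 0
0  | 1  | 0  | 0  ||      1      |      0      |          0           | 0
0  | 0  | 1  | 1  ||      1      |      0      |          0           | 0
0  | 0  | 1  | 0  ||      1      |      0      |          0           | 0
0  | 0  | 0  | 1  ||      0      |      0      |          0           | 0
0  | 0  | 0  | 0  ||      0      |      0      |          0           | 0
The formula is true on 2 of the 16 rows.

2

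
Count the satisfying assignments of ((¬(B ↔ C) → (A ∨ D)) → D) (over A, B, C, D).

A  B  C  D  |  ((¬(B ↔ C) → (A ∨ D)) → D)
1  1  1  1  |              1             
1  1  1  0  |              0             
1  1  0  1  |              1             
1  1  0  0  |              0             
1  0  1  1  |              1             
1  0  1  0  |              0             
1  0  0  1  |              1             
1  0  0  0  |              0             
0  1  1  1  |              1             
0  1  1  0  |              0             
0  1  0  1  |              1             
0  1  0  0  |              1             
0  0  1  1  |              1             
0  0  1  0  |              1             
0  0  0  1  |              1             
0  0  0  0  |              0             
The formula is true on 10 of the 16 rows.

10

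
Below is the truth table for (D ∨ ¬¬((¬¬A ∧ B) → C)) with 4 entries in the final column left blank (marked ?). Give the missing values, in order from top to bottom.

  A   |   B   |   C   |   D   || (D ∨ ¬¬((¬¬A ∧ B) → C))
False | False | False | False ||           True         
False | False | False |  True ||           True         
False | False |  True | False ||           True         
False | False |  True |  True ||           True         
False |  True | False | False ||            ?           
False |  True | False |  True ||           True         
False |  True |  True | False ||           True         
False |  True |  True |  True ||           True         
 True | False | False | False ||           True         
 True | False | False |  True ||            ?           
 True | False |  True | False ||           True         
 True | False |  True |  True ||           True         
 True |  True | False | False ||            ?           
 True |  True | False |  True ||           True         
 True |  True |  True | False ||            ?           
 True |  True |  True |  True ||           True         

True, True, False, True

Row A=False, B=True, C=False, D=False: ¬¬((¬¬A ∧ B) → C) = True, so (D ∨ ¬¬((¬¬A ∧ B) → C)) = True.
Row A=True, B=False, C=False, D=True: ¬¬((¬¬A ∧ B) → C) = True, so (D ∨ ¬¬((¬¬A ∧ B) → C)) = True.
Row A=True, B=True, C=False, D=False: ¬¬((¬¬A ∧ B) → C) = False, so (D ∨ ¬¬((¬¬A ∧ B) → C)) = False.
Row A=True, B=True, C=True, D=False: ¬¬((¬¬A ∧ B) → C) = True, so (D ∨ ¬¬((¬¬A ∧ B) → C)) = True.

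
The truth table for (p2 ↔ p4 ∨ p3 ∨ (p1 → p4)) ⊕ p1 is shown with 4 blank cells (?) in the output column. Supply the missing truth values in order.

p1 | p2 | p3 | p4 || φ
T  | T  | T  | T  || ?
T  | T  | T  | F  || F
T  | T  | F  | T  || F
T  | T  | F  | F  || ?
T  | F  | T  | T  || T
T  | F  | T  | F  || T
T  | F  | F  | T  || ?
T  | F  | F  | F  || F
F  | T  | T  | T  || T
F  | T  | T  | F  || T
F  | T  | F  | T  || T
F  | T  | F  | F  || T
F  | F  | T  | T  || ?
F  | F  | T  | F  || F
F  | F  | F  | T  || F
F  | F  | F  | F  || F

F, T, T, F

Row p1=T, p2=T, p3=T, p4=T: (p2 ↔ p4 ∨ p3 ∨ (p1 → p4)) = T, so the formula = F.
Row p1=T, p2=T, p3=F, p4=F: (p2 ↔ p4 ∨ p3 ∨ (p1 → p4)) = F, so the formula = T.
Row p1=T, p2=F, p3=F, p4=T: (p2 ↔ p4 ∨ p3 ∨ (p1 → p4)) = F, so the formula = T.
Row p1=F, p2=F, p3=T, p4=T: (p2 ↔ p4 ∨ p3 ∨ (p1 → p4)) = F, so the formula = F.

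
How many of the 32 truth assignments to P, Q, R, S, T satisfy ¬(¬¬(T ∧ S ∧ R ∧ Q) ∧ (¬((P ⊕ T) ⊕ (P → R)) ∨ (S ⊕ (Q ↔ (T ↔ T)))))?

P  Q  R  S  T  |  φ
F  F  F  F  F  |  T
F  F  F  F  T  |  T
F  F  F  T  F  |  T
F  F  F  T  T  |  T
F  F  T  F  F  |  T
F  F  T  F  T  |  T
F  F  T  T  F  |  T
F  F  T  T  T  |  T
F  T  F  F  F  |  T
F  T  F  F  T  |  T
F  T  F  T  F  |  T
F  T  F  T  T  |  T
F  T  T  F  F  |  T
F  T  T  F  T  |  T
F  T  T  T  F  |  T
F  T  T  T  T  |  F
T  F  F  F  F  |  T
T  F  F  F  T  |  T
T  F  F  T  F  |  T
T  F  F  T  T  |  T
T  F  T  F  F  |  T
T  F  T  F  T  |  T
T  F  T  T  F  |  T
T  F  T  T  T  |  T
T  T  F  F  F  |  T
T  T  F  F  T  |  T
T  T  F  T  F  |  T
T  T  F  T  T  |  T
T  T  T  F  F  |  T
T  T  T  F  T  |  T
T  T  T  T  F  |  T
T  T  T  T  T  |  T
The formula is true on 31 of the 32 rows.

31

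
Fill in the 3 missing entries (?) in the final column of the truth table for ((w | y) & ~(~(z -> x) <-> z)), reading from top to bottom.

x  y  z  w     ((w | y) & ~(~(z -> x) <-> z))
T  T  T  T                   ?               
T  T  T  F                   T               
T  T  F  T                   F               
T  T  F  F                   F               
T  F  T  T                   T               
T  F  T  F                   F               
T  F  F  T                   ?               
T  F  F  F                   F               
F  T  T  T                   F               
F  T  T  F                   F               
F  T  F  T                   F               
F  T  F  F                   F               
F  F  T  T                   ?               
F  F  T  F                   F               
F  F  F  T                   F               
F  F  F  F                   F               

Row x=T, y=T, z=T, w=T: (w | y) = T, ~(~(z -> x) <-> z) = T, so ((w | y) & ~(~(z -> x) <-> z)) = T.
Row x=T, y=F, z=F, w=T: (w | y) = T, ~(~(z -> x) <-> z) = F, so ((w | y) & ~(~(z -> x) <-> z)) = F.
Row x=F, y=F, z=T, w=T: (w | y) = T, ~(~(z -> x) <-> z) = F, so ((w | y) & ~(~(z -> x) <-> z)) = F.

T, F, F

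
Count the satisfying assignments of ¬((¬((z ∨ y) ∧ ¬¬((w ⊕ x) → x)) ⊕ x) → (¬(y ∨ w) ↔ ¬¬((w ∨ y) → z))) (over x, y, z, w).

5

x  y  z  w  |  φ
0  0  0  0  |  0
0  0  0  1  |  0
0  0  1  0  |  0
0  0  1  1  |  1
0  1  0  0  |  0
0  1  0  1  |  0
0  1  1  0  |  0
0  1  1  1  |  1
1  0  0  0  |  0
1  0  0  1  |  0
1  0  1  0  |  0
1  0  1  1  |  1
1  1  0  0  |  0
1  1  0  1  |  0
1  1  1  0  |  1
1  1  1  1  |  1
The formula is true on 5 of the 16 rows.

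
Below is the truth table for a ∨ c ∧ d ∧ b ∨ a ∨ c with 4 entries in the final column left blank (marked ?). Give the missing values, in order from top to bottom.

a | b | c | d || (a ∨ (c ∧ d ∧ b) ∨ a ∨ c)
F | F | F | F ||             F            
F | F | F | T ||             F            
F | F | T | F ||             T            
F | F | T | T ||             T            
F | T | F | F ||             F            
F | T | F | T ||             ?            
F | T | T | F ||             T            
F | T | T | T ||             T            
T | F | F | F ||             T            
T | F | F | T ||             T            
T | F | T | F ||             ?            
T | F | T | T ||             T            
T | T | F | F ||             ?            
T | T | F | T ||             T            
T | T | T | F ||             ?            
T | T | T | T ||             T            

Row a=F, b=T, c=F, d=T: (c ∧ d ∧ b) = F, so (a ∨ (c ∧ d ∧ b) ∨ a ∨ c) = F.
Row a=T, b=F, c=T, d=F: (c ∧ d ∧ b) = F, so (a ∨ (c ∧ d ∧ b) ∨ a ∨ c) = T.
Row a=T, b=T, c=F, d=F: (c ∧ d ∧ b) = F, so (a ∨ (c ∧ d ∧ b) ∨ a ∨ c) = T.
Row a=T, b=T, c=T, d=F: (c ∧ d ∧ b) = F, so (a ∨ (c ∧ d ∧ b) ∨ a ∨ c) = T.

F, T, T, T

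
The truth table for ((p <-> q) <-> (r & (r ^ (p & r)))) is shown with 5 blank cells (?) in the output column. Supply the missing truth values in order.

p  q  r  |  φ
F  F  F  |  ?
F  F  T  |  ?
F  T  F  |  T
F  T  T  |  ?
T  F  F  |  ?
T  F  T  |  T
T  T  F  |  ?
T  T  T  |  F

F, T, F, T, F

Row p=F, q=F, r=F: (p <-> q) = T, (r & (r ^ (p & r))) = F, so the formula = F.
Row p=F, q=F, r=T: (p <-> q) = T, (r & (r ^ (p & r))) = T, so the formula = T.
Row p=F, q=T, r=T: (p <-> q) = F, (r & (r ^ (p & r))) = T, so the formula = F.
Row p=T, q=F, r=F: (p <-> q) = F, (r & (r ^ (p & r))) = F, so the formula = T.
Row p=T, q=T, r=F: (p <-> q) = T, (r & (r ^ (p & r))) = F, so the formula = F.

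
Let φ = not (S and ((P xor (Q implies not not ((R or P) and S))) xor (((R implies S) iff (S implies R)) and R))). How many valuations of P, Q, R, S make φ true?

P | Q | R | S || φ
0 | 0 | 0 | 0 || 1
0 | 0 | 0 | 1 || 0
0 | 0 | 1 | 0 || 1
0 | 0 | 1 | 1 || 1
0 | 1 | 0 | 0 || 1
0 | 1 | 0 | 1 || 1
0 | 1 | 1 | 0 || 1
0 | 1 | 1 | 1 || 1
1 | 0 | 0 | 0 || 1
1 | 0 | 0 | 1 || 1
1 | 0 | 1 | 0 || 1
1 | 0 | 1 | 1 || 0
1 | 1 | 0 | 0 || 1
1 | 1 | 0 | 1 || 1
1 | 1 | 1 | 0 || 1
1 | 1 | 1 | 1 || 0
The formula is true on 13 of the 16 rows.

13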